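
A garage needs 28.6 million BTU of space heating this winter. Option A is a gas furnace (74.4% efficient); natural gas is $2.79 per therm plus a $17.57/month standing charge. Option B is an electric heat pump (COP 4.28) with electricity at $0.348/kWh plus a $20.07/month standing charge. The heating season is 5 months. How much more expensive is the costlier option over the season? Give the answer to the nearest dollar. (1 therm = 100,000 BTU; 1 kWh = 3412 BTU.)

$378

Heat load = 28.6 × 10⁶ BTU = 28,600,000 BTU
Gas: input = 28,600,000 / 0.744 = 38,440,860 BTU = 384.4 therm → 384.4 × $2.79 = $1,072.50; + 5 × $17.57 standing = $1,160.35
Heat pump: 28,600,000 BTU / 3412 = 8,382 kWh heat; / 4.28 = 1,958 kWh in → × $0.348 = $681.54; + 5 × $20.07 standing = $781.89
Difference = |$1,160.35 − $781.89| = $378.46 ≈ $378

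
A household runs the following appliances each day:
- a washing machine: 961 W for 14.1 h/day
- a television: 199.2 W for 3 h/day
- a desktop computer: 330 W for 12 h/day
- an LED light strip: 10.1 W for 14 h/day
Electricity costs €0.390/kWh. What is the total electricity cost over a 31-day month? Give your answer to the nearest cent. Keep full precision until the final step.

washing machine: 961 W × 14.1 h × 31 d = 420,053 Wh = 420.1 kWh
television: 199.2 W × 3 h × 31 d = 18,526 Wh = 18.53 kWh
desktop computer: 330 W × 12 h × 31 d = 122,760 Wh = 122.8 kWh
LED light strip: 10.1 W × 14 h × 31 d = 4,383 Wh = 4.383 kWh
Total energy = 420.1 + 18.53 + 122.8 + 4.383 = 565.7 kWh
Cost = 565.7 kWh × €0.390 = €220.63

€220.63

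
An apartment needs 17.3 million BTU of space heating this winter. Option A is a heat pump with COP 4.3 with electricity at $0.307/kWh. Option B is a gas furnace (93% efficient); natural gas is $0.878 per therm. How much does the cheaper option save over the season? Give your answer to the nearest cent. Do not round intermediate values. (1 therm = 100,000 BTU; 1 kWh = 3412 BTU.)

Heat load = 17.3 × 10⁶ BTU = 17,300,000 BTU
Gas: input = 17,300,000 / 0.930 = 18,602,151 BTU = 186 therm → 186 × $0.878 = $163.33
Heat pump: 17,300,000 BTU / 3412 = 5,070 kWh heat; / 4.3 = 1,179 kWh in → × $0.307 = $362.00
Difference = |$163.33 − $362.00| = $198.67

$198.67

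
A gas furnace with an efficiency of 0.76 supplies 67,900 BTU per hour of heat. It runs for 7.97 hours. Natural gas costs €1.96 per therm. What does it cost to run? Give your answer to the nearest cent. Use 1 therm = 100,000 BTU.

Heat delivered = 67,900 BTU/h × 7.97 h = 541,163 BTU
Gas input = 541,163 / 0.76 = 712,057 BTU
= 712,057 / 100,000 = 7.121 therm
Cost = 7.121 × €1.96/therm = €13.96

€13.96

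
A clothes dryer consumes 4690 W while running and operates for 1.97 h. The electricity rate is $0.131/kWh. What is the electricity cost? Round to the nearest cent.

Energy = 4690 W × 1.97 h = 9,239 Wh = 9.239 kWh
Cost = 9.239 kWh × $0.131/kWh = $1.21

$1.21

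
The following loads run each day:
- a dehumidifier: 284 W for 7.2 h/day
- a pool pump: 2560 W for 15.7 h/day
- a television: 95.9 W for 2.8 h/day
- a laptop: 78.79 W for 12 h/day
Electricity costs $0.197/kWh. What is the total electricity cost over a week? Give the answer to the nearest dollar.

dehumidifier: 284 W × 7.2 h × 7 d = 14,314 Wh = 14.31 kWh
pool pump: 2560 W × 15.7 h × 7 d = 281,344 Wh = 281.3 kWh
television: 95.9 W × 2.8 h × 7 d = 1,880 Wh = 1.88 kWh
laptop: 78.79 W × 12 h × 7 d = 6,618 Wh = 6.618 kWh
Total energy = 14.31 + 281.3 + 1.88 + 6.618 = 304.2 kWh
Cost = 304.2 kWh × $0.197 = $59.92 ≈ $60

$60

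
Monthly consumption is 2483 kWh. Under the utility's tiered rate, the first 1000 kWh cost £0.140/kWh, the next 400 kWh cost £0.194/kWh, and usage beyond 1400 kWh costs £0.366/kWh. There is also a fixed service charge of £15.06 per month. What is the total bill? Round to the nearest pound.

First 1000 kWh × £0.140 = £140.00
Next 400 kWh × £0.194 = £77.60
Remaining 1083 kWh × £0.366 = £396.38
Energy charge = £613.98; + service £15.06 = £629.04 ≈ £629

£629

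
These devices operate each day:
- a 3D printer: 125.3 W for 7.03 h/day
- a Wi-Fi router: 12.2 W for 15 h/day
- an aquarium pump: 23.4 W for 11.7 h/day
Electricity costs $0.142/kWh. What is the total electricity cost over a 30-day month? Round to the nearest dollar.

$6

3D printer: 125.3 W × 7.03 h × 30 d = 26,426 Wh = 26.43 kWh
Wi-Fi router: 12.2 W × 15 h × 30 d = 5,490 Wh = 5.49 kWh
aquarium pump: 23.4 W × 11.7 h × 30 d = 8,213 Wh = 8.213 kWh
Total energy = 26.43 + 5.49 + 8.213 = 40.13 kWh
Cost = 40.13 kWh × $0.142 = $5.70 ≈ $6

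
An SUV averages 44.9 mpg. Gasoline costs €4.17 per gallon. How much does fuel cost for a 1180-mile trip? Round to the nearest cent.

Fuel = 1180 mi / 44.9 mpg = 26.28 gal
Cost = 26.28 gal × €4.17/gal = €109.59

€109.59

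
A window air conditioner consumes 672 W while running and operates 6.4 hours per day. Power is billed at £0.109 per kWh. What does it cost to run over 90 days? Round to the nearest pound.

Energy = 672 W × 6.4 h/day × 90 days = 387,072 Wh = 387.1 kWh
Cost = 387.1 kWh × £0.109/kWh = £42.19 ≈ £42

£42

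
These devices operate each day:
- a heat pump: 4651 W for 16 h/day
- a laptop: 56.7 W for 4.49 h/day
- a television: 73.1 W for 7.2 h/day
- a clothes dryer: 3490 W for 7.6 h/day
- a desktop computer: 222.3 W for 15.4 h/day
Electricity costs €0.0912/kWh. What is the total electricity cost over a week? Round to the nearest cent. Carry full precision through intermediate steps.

heat pump: 4651 W × 16 h × 7 d = 520,912 Wh = 520.9 kWh
laptop: 56.7 W × 4.49 h × 7 d = 1,782 Wh = 1.782 kWh
television: 73.1 W × 7.2 h × 7 d = 3,684 Wh = 3.684 kWh
clothes dryer: 3490 W × 7.6 h × 7 d = 185,668 Wh = 185.7 kWh
desktop computer: 222.3 W × 15.4 h × 7 d = 23,964 Wh = 23.96 kWh
Total energy = 520.9 + 1.782 + 3.684 + 185.7 + 23.96 = 736 kWh
Cost = 736 kWh × €0.0912 = €67.12

€67.12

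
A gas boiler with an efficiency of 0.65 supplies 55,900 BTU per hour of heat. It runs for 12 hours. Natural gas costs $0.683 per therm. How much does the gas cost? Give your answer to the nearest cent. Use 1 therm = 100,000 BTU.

Heat delivered = 55,900 BTU/h × 12 h = 670,800 BTU
Gas input = 670,800 / 0.65 = 1,032,000 BTU
= 1,032,000 / 100,000 = 10.32 therm
Cost = 10.32 × $0.683/therm = $7.05

$7.05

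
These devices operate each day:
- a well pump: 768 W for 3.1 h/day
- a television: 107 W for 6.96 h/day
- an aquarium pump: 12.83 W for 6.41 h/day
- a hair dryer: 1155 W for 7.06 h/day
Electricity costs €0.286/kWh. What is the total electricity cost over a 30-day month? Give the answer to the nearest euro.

well pump: 768 W × 3.1 h × 30 d = 71,424 Wh = 71.42 kWh
television: 107 W × 6.96 h × 30 d = 22,342 Wh = 22.34 kWh
aquarium pump: 12.83 W × 6.41 h × 30 d = 2,467 Wh = 2.467 kWh
hair dryer: 1155 W × 7.06 h × 30 d = 244,629 Wh = 244.6 kWh
Total energy = 71.42 + 22.34 + 2.467 + 244.6 = 340.9 kWh
Cost = 340.9 kWh × €0.286 = €97.49 ≈ €97

€97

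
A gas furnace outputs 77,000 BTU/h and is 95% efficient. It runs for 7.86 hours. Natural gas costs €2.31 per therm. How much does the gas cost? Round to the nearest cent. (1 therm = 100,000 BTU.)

€14.72

Heat delivered = 77,000 BTU/h × 7.86 h = 605,220 BTU
Gas input = 605,220 / 0.95 = 637,074 BTU
= 637,074 / 100,000 = 6.371 therm
Cost = 6.371 × €2.31/therm = €14.72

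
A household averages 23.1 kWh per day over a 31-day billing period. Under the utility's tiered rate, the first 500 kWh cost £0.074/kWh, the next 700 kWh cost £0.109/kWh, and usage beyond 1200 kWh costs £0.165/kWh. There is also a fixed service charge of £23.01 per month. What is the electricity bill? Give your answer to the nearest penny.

Usage = 23.1 kWh/day × 31 days = 716.1 kWh
First 500 kWh × £0.074 = £37.00
Next 216.1 kWh × £0.109 = £23.55
Remaining tier: 0 kWh (not reached)
Energy charge = £60.55; + service £23.01 = £83.56

£83.56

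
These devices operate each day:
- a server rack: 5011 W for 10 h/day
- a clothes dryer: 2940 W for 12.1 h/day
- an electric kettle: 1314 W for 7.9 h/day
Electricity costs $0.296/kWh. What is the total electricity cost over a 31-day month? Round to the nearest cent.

$881.49

server rack: 5011 W × 10 h × 31 d = 1,553,410 Wh = 1,553 kWh
clothes dryer: 2940 W × 12.1 h × 31 d = 1,102,794 Wh = 1,103 kWh
electric kettle: 1314 W × 7.9 h × 31 d = 321,799 Wh = 321.8 kWh
Total energy = 1,553 + 1,103 + 321.8 = 2,978 kWh
Cost = 2,978 kWh × $0.296 = $881.49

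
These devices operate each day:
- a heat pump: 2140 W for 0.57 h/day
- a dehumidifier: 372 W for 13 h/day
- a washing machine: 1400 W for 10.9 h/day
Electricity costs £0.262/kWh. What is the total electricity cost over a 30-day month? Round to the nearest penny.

£167.54

heat pump: 2140 W × 0.57 h × 30 d = 36,594 Wh = 36.59 kWh
dehumidifier: 372 W × 13 h × 30 d = 145,080 Wh = 145.1 kWh
washing machine: 1400 W × 10.9 h × 30 d = 457,800 Wh = 457.8 kWh
Total energy = 36.59 + 145.1 + 457.8 = 639.5 kWh
Cost = 639.5 kWh × £0.262 = £167.54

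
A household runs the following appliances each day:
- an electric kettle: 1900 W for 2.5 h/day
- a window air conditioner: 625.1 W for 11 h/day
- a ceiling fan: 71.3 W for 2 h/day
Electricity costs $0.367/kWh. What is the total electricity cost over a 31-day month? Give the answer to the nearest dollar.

$134

electric kettle: 1900 W × 2.5 h × 31 d = 147,250 Wh = 147.2 kWh
window air conditioner: 625.1 W × 11 h × 31 d = 213,159 Wh = 213.2 kWh
ceiling fan: 71.3 W × 2 h × 31 d = 4,421 Wh = 4.421 kWh
Total energy = 147.2 + 213.2 + 4.421 = 364.8 kWh
Cost = 364.8 kWh × $0.367 = $133.89 ≈ $134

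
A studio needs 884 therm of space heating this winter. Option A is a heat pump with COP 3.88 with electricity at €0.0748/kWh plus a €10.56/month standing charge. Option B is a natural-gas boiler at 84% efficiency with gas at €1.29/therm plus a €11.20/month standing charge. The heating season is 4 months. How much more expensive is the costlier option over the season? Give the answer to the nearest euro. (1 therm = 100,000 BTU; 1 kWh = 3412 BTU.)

Heat load = 884 therm × 100,000 = 88,400,000 BTU
Gas: input = 88,400,000 / 0.840 = 105,238,095 BTU = 1,052 therm → 1,052 × €1.29 = €1,357.57; + 4 × €11.20 standing = €1,402.37
Heat pump: 88,400,000 BTU / 3412 = 25,910 kWh heat; / 3.88 = 6,677 kWh in → × €0.0748 = €499.47; + 4 × €10.56 standing = €541.71
Difference = |€1,402.37 − €541.71| = €860.66 ≈ €861

€861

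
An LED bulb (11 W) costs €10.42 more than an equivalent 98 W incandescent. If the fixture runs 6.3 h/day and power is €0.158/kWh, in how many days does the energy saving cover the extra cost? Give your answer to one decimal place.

Power saved = 98 − 11 = 87 W
Daily energy saved = 87 W × 6.3 h = 548.1 Wh = 0.5481 kWh
Daily savings = 0.5481 × €0.158 = €0.0866
Payback = €10.42 / €0.0866 per day = 120.3 days

120.3 days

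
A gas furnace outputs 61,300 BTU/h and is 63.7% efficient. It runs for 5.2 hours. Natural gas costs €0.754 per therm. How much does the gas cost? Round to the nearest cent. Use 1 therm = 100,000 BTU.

€3.77

Heat delivered = 61,300 BTU/h × 5.2 h = 318,760 BTU
Gas input = 318,760 / 0.637 = 500,408 BTU
= 500,408 / 100,000 = 5.004 therm
Cost = 5.004 × €0.754/therm = €3.77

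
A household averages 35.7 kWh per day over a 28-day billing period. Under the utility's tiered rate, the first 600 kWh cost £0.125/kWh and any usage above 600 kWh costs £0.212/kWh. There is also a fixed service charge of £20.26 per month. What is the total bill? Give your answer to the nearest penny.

Usage = 35.7 kWh/day × 28 days = 999.6 kWh
First 600 kWh × £0.125 = £75.00
Remaining 399.6 kWh × £0.212 = £84.72
Energy charge = £159.72; + service £20.26 = £179.98

£179.98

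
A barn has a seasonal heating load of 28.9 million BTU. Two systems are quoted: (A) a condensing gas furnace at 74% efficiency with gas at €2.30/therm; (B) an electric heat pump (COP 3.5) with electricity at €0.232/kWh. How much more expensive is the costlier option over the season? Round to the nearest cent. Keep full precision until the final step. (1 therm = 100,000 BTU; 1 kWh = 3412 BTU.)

€336.80

Heat load = 28.9 × 10⁶ BTU = 28,900,000 BTU
Gas: input = 28,900,000 / 0.74 = 39,054,054 BTU = 390.5 therm → 390.5 × €2.30 = €898.24
Heat pump: 28,900,000 BTU / 3412 = 8,470 kWh heat; / 3.5 = 2,420 kWh in → × €0.232 = €561.45
Difference = |€898.24 − €561.45| = €336.80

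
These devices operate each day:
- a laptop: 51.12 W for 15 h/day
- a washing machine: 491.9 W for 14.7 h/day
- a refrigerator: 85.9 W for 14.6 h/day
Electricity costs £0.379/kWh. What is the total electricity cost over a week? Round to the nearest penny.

£24.55

laptop: 51.12 W × 15 h × 7 d = 5,368 Wh = 5.368 kWh
washing machine: 491.9 W × 14.7 h × 7 d = 50,617 Wh = 50.62 kWh
refrigerator: 85.9 W × 14.6 h × 7 d = 8,779 Wh = 8.779 kWh
Total energy = 5.368 + 50.62 + 8.779 = 64.76 kWh
Cost = 64.76 kWh × £0.379 = £24.55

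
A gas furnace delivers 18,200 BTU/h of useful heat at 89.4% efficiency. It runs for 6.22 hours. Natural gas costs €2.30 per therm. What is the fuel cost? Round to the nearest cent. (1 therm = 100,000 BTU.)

€2.91

Heat delivered = 18,200 BTU/h × 6.22 h = 113,204 BTU
Gas input = 113,204 / 0.894 = 126,626 BTU
= 126,626 / 100,000 = 1.266 therm
Cost = 1.266 × €2.30/therm = €2.91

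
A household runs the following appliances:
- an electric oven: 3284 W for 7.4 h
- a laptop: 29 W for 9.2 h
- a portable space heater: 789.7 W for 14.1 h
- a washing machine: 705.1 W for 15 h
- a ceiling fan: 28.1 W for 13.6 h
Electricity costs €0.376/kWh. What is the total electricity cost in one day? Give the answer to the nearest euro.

electric oven: 3284 W × 7.4 h = 24,302 Wh = 24.3 kWh
laptop: 29 W × 9.2 h = 267 Wh = 0.2668 kWh
portable space heater: 789.7 W × 14.1 h = 11,135 Wh = 11.13 kWh
washing machine: 705.1 W × 15 h = 10,576 Wh = 10.58 kWh
ceiling fan: 28.1 W × 13.6 h = 382 Wh = 0.3822 kWh
Total energy = 24.3 + 0.2668 + 11.13 + 10.58 + 0.3822 = 46.66 kWh
Cost = 46.66 kWh × €0.376 = €17.54 ≈ €18

€18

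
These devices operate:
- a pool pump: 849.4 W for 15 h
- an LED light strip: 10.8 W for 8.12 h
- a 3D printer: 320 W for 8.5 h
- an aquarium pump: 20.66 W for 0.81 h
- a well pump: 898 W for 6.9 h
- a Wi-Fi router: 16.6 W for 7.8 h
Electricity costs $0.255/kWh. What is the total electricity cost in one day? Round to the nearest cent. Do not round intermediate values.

pool pump: 849.4 W × 15 h = 12,741 Wh = 12.74 kWh
LED light strip: 10.8 W × 8.12 h = 88 Wh = 0.0877 kWh
3D printer: 320 W × 8.5 h = 2,720 Wh = 2.72 kWh
aquarium pump: 20.66 W × 0.81 h = 17 Wh = 0.01673 kWh
well pump: 898 W × 6.9 h = 6,196 Wh = 6.196 kWh
Wi-Fi router: 16.6 W × 7.8 h = 129 Wh = 0.1295 kWh
Total energy = 12.74 + 0.0877 + 2.72 + 0.01673 + 6.196 + 0.1295 = 21.89 kWh
Cost = 21.89 kWh × $0.255 = $5.58

$5.58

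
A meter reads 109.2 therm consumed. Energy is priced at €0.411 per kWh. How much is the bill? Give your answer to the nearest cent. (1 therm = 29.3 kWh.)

€1315.02

109.2 therm × (29.3 kWh/therm) = 3,200 kWh
Cost = 3,200 kWh × €0.411/kWh = €1,315.02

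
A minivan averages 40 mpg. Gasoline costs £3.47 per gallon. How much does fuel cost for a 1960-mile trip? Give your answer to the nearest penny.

£170.03

Fuel = 1960 mi / 40 mpg = 49 gal
Cost = 49 gal × £3.47/gal = £170.03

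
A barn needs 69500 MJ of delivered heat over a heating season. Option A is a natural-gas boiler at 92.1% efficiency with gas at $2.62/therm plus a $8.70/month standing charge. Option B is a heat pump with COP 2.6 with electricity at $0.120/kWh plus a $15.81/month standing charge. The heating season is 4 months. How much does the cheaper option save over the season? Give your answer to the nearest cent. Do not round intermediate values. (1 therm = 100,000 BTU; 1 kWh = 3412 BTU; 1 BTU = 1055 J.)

Heat load = 69500 MJ = 69,500,000,000 J / 1055 = 65,876,777 BTU
Gas: input = 65,876,777 / 0.921 = 71,527,445 BTU = 715.3 therm → 715.3 × $2.62 = $1,874.02; + 4 × $8.70 standing = $1,908.82
Heat pump: 65,876,777 BTU / 3412 = 19,310 kWh heat; / 2.6 = 7,426 kWh in → × $0.120 = $891.11; + 4 × $15.81 standing = $954.35
Difference = |$1,908.82 − $954.35| = $954.47

$954.47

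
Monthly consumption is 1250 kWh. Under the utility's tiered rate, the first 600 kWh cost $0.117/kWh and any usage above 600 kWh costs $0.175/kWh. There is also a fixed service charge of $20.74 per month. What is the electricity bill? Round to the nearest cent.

$204.69

First 600 kWh × $0.117 = $70.20
Remaining 650 kWh × $0.175 = $113.75
Energy charge = $183.95; + service $20.74 = $204.69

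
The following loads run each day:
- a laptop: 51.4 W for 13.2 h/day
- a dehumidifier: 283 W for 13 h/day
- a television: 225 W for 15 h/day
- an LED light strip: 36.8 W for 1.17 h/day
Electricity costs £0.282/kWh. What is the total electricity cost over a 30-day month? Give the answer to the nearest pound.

laptop: 51.4 W × 13.2 h × 30 d = 20,354 Wh = 20.35 kWh
dehumidifier: 283 W × 13 h × 30 d = 110,370 Wh = 110.4 kWh
television: 225 W × 15 h × 30 d = 101,250 Wh = 101.2 kWh
LED light strip: 36.8 W × 1.17 h × 30 d = 1,292 Wh = 1.292 kWh
Total energy = 20.35 + 110.4 + 101.2 + 1.292 = 233.3 kWh
Cost = 233.3 kWh × £0.282 = £65.78 ≈ £66

£66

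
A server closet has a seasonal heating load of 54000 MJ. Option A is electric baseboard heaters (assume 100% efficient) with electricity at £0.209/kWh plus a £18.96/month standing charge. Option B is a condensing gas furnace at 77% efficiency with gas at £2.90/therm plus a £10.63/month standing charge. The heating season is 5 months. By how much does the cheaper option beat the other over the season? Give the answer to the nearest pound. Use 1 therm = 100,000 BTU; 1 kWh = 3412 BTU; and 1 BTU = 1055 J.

Heat load = 54000 MJ = 54,000,000,000 J / 1055 = 51,184,834 BTU
Gas: input = 51,184,834 / 0.77 = 66,473,811 BTU = 664.7 therm → 664.7 × £2.90 = £1,927.74; + 5 × £10.63 standing = £1,980.89
Electric: 51,184,834 BTU / 3412 = 15,000 kWh → × £0.209 = £3,135.30; + 5 × £18.96 standing = £3,230.10
Difference = |£1,980.89 − £3,230.10| = £1,249.21 ≈ £1249

£1249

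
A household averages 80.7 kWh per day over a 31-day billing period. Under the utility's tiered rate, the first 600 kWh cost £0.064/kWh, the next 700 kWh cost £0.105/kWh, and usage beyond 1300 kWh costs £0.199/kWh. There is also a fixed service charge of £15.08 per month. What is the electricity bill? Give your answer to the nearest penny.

£366.12

Usage = 80.7 kWh/day × 31 days = 2501.7 kWh
First 600 kWh × £0.064 = £38.40
Next 700 kWh × £0.105 = £73.50
Remaining 1201.7 kWh × £0.199 = £239.14
Energy charge = £351.04; + service £15.08 = £366.12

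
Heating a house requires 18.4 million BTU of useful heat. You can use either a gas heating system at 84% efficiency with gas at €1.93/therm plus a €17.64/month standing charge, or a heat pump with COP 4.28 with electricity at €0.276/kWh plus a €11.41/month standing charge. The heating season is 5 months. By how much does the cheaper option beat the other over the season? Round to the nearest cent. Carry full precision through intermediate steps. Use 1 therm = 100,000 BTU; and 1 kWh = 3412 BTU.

Heat load = 18.4 × 10⁶ BTU = 18,400,000 BTU
Gas: input = 18,400,000 / 0.84 = 21,904,762 BTU = 219 therm → 219 × €1.93 = €422.76; + 5 × €17.64 standing = €510.96
Heat pump: 18,400,000 BTU / 3412 = 5,393 kWh heat; / 4.28 = 1,260 kWh in → × €0.276 = €347.76; + 5 × €11.41 standing = €404.81
Difference = |€510.96 − €404.81| = €106.16

€106.16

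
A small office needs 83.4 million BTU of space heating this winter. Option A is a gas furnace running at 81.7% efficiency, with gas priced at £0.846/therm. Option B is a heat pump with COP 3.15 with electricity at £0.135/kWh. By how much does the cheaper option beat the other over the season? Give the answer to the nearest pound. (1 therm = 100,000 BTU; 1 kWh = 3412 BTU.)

Heat load = 83.4 × 10⁶ BTU = 83,400,000 BTU
Gas: input = 83,400,000 / 0.817 = 102,080,783 BTU = 1,021 therm → 1,021 × £0.846 = £863.60
Heat pump: 83,400,000 BTU / 3412 = 24,440 kWh heat; / 3.15 = 7,760 kWh in → × £0.135 = £1,047.56
Difference = |£863.60 − £1,047.56| = £183.96 ≈ £184

£184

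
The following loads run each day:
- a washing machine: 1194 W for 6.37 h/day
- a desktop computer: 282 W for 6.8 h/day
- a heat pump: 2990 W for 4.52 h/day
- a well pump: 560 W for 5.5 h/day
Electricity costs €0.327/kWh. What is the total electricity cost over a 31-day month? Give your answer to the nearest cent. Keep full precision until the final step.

washing machine: 1194 W × 6.37 h × 31 d = 235,779 Wh = 235.8 kWh
desktop computer: 282 W × 6.8 h × 31 d = 59,446 Wh = 59.45 kWh
heat pump: 2990 W × 4.52 h × 31 d = 418,959 Wh = 419 kWh
well pump: 560 W × 5.5 h × 31 d = 95,480 Wh = 95.48 kWh
Total energy = 235.8 + 59.45 + 419 + 95.48 = 809.7 kWh
Cost = 809.7 kWh × €0.327 = €264.76

€264.76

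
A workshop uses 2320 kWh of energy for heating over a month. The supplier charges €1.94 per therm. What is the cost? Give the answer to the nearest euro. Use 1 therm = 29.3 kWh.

€154

2320 kWh × (0.03413 therm/kWh) = 79.18 therm
Cost = 79.18 therm × €1.94/therm = €153.61 ≈ €154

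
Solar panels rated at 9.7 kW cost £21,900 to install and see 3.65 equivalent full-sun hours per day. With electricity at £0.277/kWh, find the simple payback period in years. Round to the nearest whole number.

6 years

Daily generation = 9.7 kW × 3.65 h = 35.4 kWh
Annual generation = 35.4 × 365 = 12923 kWh
Annual savings = 12923 × £0.277 = £3,579.62
Payback = £21,900 / £3,579.62 = 6.12 years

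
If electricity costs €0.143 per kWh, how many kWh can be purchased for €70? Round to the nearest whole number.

490 kWh

€70 / €0.143 per kWh = 489.5 kWh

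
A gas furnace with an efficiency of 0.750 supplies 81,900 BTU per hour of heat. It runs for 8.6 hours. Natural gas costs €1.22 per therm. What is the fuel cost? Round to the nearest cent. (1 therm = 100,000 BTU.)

Heat delivered = 81,900 BTU/h × 8.6 h = 704,340 BTU
Gas input = 704,340 / 0.750 = 939,120 BTU
= 939,120 / 100,000 = 9.391 therm
Cost = 9.391 × €1.22/therm = €11.46

€11.46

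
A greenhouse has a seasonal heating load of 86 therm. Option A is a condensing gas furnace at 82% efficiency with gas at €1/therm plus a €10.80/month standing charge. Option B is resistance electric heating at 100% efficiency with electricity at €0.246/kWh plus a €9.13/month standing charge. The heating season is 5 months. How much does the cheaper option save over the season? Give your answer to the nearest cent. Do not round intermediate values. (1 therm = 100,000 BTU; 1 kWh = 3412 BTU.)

Heat load = 86 therm × 100,000 = 8,600,000 BTU
Gas: input = 8,600,000 / 0.82 = 10,487,805 BTU = 104.9 therm → 104.9 × €1 = €104.88; + 5 × €10.80 standing = €158.88
Electric: 8,600,000 BTU / 3412 = 2,521 kWh → × €0.246 = €620.05; + 5 × €9.13 standing = €665.70
Difference = |€158.88 − €665.70| = €506.82

€506.82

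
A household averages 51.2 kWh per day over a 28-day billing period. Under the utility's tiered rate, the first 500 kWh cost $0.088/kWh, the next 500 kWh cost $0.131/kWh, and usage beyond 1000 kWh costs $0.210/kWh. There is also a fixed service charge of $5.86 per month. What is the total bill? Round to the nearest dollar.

$206

Usage = 51.2 kWh/day × 28 days = 1433.6 kWh
First 500 kWh × $0.088 = $44.00
Next 500 kWh × $0.131 = $65.50
Remaining 433.6 kWh × $0.210 = $91.06
Energy charge = $200.56; + service $5.86 = $206.42 ≈ $206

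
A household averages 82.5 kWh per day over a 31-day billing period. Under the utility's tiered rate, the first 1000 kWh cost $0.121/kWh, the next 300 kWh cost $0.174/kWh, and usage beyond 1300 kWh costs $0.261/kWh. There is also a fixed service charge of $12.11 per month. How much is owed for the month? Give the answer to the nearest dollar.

Usage = 82.5 kWh/day × 31 days = 2557.5 kWh
First 1000 kWh × $0.121 = $121.00
Next 300 kWh × $0.174 = $52.20
Remaining 1257.5 kWh × $0.261 = $328.21
Energy charge = $501.41; + service $12.11 = $513.52 ≈ $514

$514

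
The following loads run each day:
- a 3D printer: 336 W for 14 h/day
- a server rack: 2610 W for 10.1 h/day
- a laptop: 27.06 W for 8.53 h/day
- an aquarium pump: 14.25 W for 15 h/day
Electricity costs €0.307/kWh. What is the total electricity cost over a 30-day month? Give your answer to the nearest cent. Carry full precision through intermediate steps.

3D printer: 336 W × 14 h × 30 d = 141,120 Wh = 141.1 kWh
server rack: 2610 W × 10.1 h × 30 d = 790,830 Wh = 790.8 kWh
laptop: 27.06 W × 8.53 h × 30 d = 6,925 Wh = 6.925 kWh
aquarium pump: 14.25 W × 15 h × 30 d = 6,412 Wh = 6.412 kWh
Total energy = 141.1 + 790.8 + 6.925 + 6.412 = 945.3 kWh
Cost = 945.3 kWh × €0.307 = €290.20

€290.20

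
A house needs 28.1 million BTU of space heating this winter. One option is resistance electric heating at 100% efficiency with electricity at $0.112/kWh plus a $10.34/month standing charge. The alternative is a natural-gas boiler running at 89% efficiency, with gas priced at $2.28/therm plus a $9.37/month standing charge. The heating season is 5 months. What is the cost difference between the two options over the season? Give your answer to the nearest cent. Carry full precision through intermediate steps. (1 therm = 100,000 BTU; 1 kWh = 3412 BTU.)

Heat load = 28.1 × 10⁶ BTU = 28,100,000 BTU
Gas: input = 28,100,000 / 0.89 = 31,573,034 BTU = 315.7 therm → 315.7 × $2.28 = $719.87; + 5 × $9.37 standing = $766.72
Electric: 28,100,000 BTU / 3412 = 8,236 kWh → × $0.112 = $922.39; + 5 × $10.34 standing = $974.09
Difference = |$766.72 − $974.09| = $207.38

$207.38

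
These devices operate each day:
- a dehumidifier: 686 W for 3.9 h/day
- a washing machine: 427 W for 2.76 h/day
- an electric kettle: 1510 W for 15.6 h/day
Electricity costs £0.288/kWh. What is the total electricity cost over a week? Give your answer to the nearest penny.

£55.26

dehumidifier: 686 W × 3.9 h × 7 d = 18,728 Wh = 18.73 kWh
washing machine: 427 W × 2.76 h × 7 d = 8,250 Wh = 8.25 kWh
electric kettle: 1510 W × 15.6 h × 7 d = 164,892 Wh = 164.9 kWh
Total energy = 18.73 + 8.25 + 164.9 = 191.9 kWh
Cost = 191.9 kWh × £0.288 = £55.26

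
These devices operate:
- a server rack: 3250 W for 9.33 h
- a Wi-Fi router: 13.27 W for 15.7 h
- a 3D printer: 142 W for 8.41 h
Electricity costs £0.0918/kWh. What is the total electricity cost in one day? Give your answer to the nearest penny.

£2.91

server rack: 3250 W × 9.33 h = 30,322 Wh = 30.32 kWh
Wi-Fi router: 13.27 W × 15.7 h = 208 Wh = 0.2083 kWh
3D printer: 142 W × 8.41 h = 1,194 Wh = 1.194 kWh
Total energy = 30.32 + 0.2083 + 1.194 = 31.73 kWh
Cost = 31.73 kWh × £0.0918 = £2.91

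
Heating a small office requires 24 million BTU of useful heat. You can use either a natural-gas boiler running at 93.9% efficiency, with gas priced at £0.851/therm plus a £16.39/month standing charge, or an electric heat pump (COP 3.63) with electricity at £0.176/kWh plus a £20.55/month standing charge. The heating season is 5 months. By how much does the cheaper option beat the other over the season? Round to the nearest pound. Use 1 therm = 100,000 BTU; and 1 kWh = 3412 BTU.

£144

Heat load = 24 × 10⁶ BTU = 24,000,000 BTU
Gas: input = 24,000,000 / 0.939 = 25,559,105 BTU = 255.6 therm → 255.6 × £0.851 = £217.51; + 5 × £16.39 standing = £299.46
Heat pump: 24,000,000 BTU / 3412 = 7,034 kWh heat; / 3.63 = 1,938 kWh in → × £0.176 = £341.04; + 5 × £20.55 standing = £443.79
Difference = |£299.46 − £443.79| = £144.33 ≈ £144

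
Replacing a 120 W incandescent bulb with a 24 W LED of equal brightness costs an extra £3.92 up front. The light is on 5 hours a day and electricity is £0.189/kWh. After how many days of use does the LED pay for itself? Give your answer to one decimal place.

Power saved = 120 − 24 = 96 W
Daily energy saved = 96 W × 5 h = 480 Wh = 0.48 kWh
Daily savings = 0.48 × £0.189 = £0.0907
Payback = £3.92 / £0.0907 per day = 43.21 days

43.2 days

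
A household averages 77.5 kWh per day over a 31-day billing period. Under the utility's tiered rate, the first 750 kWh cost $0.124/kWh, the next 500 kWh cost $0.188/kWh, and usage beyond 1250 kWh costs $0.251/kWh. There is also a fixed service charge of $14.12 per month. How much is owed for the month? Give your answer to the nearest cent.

$490.40

Usage = 77.5 kWh/day × 31 days = 2402.5 kWh
First 750 kWh × $0.124 = $93.00
Next 500 kWh × $0.188 = $94.00
Remaining 1152.5 kWh × $0.251 = $289.28
Energy charge = $476.28; + service $14.12 = $490.40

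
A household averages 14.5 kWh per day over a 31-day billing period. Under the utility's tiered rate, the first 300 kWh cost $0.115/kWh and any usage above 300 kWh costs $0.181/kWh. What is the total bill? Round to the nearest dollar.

$62

Usage = 14.5 kWh/day × 31 days = 449.5 kWh
First 300 kWh × $0.115 = $34.50
Remaining 149.5 kWh × $0.181 = $27.06
Total = $61.56 ≈ $62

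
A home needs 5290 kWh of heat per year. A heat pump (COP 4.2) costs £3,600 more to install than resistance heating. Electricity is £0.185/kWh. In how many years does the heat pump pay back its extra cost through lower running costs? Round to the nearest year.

5 years

Resistance: 5290 kWh × £0.185 = £978.65/yr
Heat pump: 5290 / 4.2 = 1260 kWh in → × £0.185 = £233.01/yr
Annual savings = £745.64
Payback = £3,600 / £745.64 = 4.83 years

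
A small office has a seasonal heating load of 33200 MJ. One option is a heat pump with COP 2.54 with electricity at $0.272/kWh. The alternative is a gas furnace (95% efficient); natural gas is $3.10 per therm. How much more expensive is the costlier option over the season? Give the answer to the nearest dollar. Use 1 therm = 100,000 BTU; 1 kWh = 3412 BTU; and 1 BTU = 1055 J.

$39

Heat load = 33200 MJ = 33,200,000,000 J / 1055 = 31,469,194 BTU
Gas: input = 31,469,194 / 0.95 = 33,125,468 BTU = 331.3 therm → 331.3 × $3.10 = $1,026.89
Heat pump: 31,469,194 BTU / 3412 = 9,223 kWh heat; / 2.54 = 3,631 kWh in → × $0.272 = $987.67
Difference = |$1,026.89 − $987.67| = $39.22 ≈ $39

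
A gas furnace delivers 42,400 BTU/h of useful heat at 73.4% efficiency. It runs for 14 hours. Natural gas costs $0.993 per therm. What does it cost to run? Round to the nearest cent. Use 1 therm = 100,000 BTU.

Heat delivered = 42,400 BTU/h × 14 h = 593,600 BTU
Gas input = 593,600 / 0.734 = 808,719 BTU
= 808,719 / 100,000 = 8.087 therm
Cost = 8.087 × $0.993/therm = $8.03

$8.03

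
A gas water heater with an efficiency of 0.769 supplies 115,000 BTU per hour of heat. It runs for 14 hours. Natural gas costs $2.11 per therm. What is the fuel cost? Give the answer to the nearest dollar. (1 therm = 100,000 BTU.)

$44

Heat delivered = 115,000 BTU/h × 14 h = 1,610,000 BTU
Gas input = 1,610,000 / 0.769 = 2,093,628 BTU
= 2,093,628 / 100,000 = 20.94 therm
Cost = 20.94 × $2.11/therm = $44.18 ≈ $44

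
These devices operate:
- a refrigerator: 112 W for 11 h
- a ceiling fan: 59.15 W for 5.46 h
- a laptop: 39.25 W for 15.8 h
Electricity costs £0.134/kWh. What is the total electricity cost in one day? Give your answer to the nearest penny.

£0.29

refrigerator: 112 W × 11 h = 1,232 Wh = 1.232 kWh
ceiling fan: 59.15 W × 5.46 h = 323 Wh = 0.323 kWh
laptop: 39.25 W × 15.8 h = 620 Wh = 0.6201 kWh
Total energy = 1.232 + 0.323 + 0.6201 = 2.175 kWh
Cost = 2.175 kWh × £0.134 = £0.29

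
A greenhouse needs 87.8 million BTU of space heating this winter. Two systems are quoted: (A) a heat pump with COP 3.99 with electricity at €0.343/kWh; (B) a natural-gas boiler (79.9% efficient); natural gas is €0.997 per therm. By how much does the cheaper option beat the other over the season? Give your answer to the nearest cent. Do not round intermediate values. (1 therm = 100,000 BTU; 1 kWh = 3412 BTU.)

Heat load = 87.8 × 10⁶ BTU = 87,800,000 BTU
Gas: input = 87,800,000 / 0.799 = 109,887,359 BTU = 1,099 therm → 1,099 × €0.997 = €1,095.58
Heat pump: 87,800,000 BTU / 3412 = 25,730 kWh heat; / 3.99 = 6,449 kWh in → × €0.343 = €2,212.11
Difference = |€1,095.58 − €2,212.11| = €1,116.53

€1116.53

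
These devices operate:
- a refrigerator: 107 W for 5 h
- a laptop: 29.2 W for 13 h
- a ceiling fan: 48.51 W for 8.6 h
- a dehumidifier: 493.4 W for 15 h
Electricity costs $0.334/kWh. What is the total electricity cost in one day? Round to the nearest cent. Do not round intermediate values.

$2.92

refrigerator: 107 W × 5 h = 535 Wh = 0.535 kWh
laptop: 29.2 W × 13 h = 380 Wh = 0.3796 kWh
ceiling fan: 48.51 W × 8.6 h = 417 Wh = 0.4172 kWh
dehumidifier: 493.4 W × 15 h = 7,401 Wh = 7.401 kWh
Total energy = 0.535 + 0.3796 + 0.4172 + 7.401 = 8.733 kWh
Cost = 8.733 kWh × $0.334 = $2.92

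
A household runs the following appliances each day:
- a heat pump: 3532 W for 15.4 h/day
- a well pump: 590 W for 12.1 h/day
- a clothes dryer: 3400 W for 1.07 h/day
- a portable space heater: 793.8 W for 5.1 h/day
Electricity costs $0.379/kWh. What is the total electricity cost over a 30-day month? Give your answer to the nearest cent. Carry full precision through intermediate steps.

heat pump: 3532 W × 15.4 h × 30 d = 1,631,784 Wh = 1,632 kWh
well pump: 590 W × 12.1 h × 30 d = 214,170 Wh = 214.2 kWh
clothes dryer: 3400 W × 1.07 h × 30 d = 109,140 Wh = 109.1 kWh
portable space heater: 793.8 W × 5.1 h × 30 d = 121,451 Wh = 121.5 kWh
Total energy = 1,632 + 214.2 + 109.1 + 121.5 = 2,077 kWh
Cost = 2,077 kWh × $0.379 = $787.01

$787.01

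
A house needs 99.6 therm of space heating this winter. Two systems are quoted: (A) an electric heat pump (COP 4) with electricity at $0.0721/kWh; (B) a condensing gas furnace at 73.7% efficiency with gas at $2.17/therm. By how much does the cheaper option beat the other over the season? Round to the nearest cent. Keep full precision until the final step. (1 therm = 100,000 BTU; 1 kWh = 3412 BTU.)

Heat load = 99.6 therm × 100,000 = 9,960,000 BTU
Gas: input = 9,960,000 / 0.737 = 13,514,247 BTU = 135.1 therm → 135.1 × $2.17 = $293.26
Heat pump: 9,960,000 BTU / 3412 = 2,919 kWh heat; / 4 = 729.8 kWh in → × $0.0721 = $52.62
Difference = |$293.26 − $52.62| = $240.64

$240.64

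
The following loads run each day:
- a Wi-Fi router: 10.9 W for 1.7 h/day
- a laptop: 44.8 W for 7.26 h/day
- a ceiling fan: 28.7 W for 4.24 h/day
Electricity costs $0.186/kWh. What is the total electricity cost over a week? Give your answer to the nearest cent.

Wi-Fi router: 10.9 W × 1.7 h × 7 d = 130 Wh = 0.1297 kWh
laptop: 44.8 W × 7.26 h × 7 d = 2,277 Wh = 2.277 kWh
ceiling fan: 28.7 W × 4.24 h × 7 d = 852 Wh = 0.8518 kWh
Total energy = 0.1297 + 2.277 + 0.8518 = 3.258 kWh
Cost = 3.258 kWh × $0.186 = $0.61

$0.61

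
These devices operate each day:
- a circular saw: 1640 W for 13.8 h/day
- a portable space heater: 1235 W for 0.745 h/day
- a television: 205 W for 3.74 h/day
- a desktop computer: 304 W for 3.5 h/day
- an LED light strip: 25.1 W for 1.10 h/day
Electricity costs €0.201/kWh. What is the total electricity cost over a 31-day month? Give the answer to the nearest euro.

€158

circular saw: 1640 W × 13.8 h × 31 d = 701,592 Wh = 701.6 kWh
portable space heater: 1235 W × 0.745 h × 31 d = 28,522 Wh = 28.52 kWh
television: 205 W × 3.74 h × 31 d = 23,768 Wh = 23.77 kWh
desktop computer: 304 W × 3.5 h × 31 d = 32,984 Wh = 32.98 kWh
LED light strip: 25.1 W × 1.10 h × 31 d = 856 Wh = 0.8559 kWh
Total energy = 701.6 + 28.52 + 23.77 + 32.98 + 0.8559 = 787.7 kWh
Cost = 787.7 kWh × €0.201 = €158.33 ≈ €158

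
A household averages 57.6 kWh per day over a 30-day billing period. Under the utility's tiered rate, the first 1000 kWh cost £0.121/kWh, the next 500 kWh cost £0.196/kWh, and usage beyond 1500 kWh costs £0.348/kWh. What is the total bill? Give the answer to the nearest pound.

£298

Usage = 57.6 kWh/day × 30 days = 1728 kWh
First 1000 kWh × £0.121 = £121.00
Next 500 kWh × £0.196 = £98.00
Remaining 228 kWh × £0.348 = £79.34
Total = £298.34 ≈ £298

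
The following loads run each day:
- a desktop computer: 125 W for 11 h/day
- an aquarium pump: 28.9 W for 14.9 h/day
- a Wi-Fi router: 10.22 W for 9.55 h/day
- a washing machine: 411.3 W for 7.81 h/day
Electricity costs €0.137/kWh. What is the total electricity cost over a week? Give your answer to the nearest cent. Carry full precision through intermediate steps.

desktop computer: 125 W × 11 h × 7 d = 9,625 Wh = 9.625 kWh
aquarium pump: 28.9 W × 14.9 h × 7 d = 3,014 Wh = 3.014 kWh
Wi-Fi router: 10.22 W × 9.55 h × 7 d = 683 Wh = 0.6832 kWh
washing machine: 411.3 W × 7.81 h × 7 d = 22,486 Wh = 22.49 kWh
Total energy = 9.625 + 3.014 + 0.6832 + 22.49 = 35.81 kWh
Cost = 35.81 kWh × €0.137 = €4.91

€4.91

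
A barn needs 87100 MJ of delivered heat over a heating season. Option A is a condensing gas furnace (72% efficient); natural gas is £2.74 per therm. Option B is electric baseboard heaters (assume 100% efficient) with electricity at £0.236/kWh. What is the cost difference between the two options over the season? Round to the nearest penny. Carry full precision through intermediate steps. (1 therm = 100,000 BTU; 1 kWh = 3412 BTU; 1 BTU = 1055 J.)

£2568.59

Heat load = 87100 MJ = 87,100,000,000 J / 1055 = 82,559,242 BTU
Gas: input = 82,559,242 / 0.720 = 114,665,613 BTU = 1,147 therm → 1,147 × £2.74 = £3,141.84
Electric: 82,559,242 BTU / 3412 = 24,200 kWh → × £0.236 = £5,710.43
Difference = |£3,141.84 − £5,710.43| = £2,568.59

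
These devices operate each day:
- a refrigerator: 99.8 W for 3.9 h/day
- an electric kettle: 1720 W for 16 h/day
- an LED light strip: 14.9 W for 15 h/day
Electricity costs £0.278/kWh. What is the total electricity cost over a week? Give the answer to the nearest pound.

refrigerator: 99.8 W × 3.9 h × 7 d = 2,725 Wh = 2.725 kWh
electric kettle: 1720 W × 16 h × 7 d = 192,640 Wh = 192.6 kWh
LED light strip: 14.9 W × 15 h × 7 d = 1,564 Wh = 1.565 kWh
Total energy = 2.725 + 192.6 + 1.565 = 196.9 kWh
Cost = 196.9 kWh × £0.278 = £54.75 ≈ £55

£55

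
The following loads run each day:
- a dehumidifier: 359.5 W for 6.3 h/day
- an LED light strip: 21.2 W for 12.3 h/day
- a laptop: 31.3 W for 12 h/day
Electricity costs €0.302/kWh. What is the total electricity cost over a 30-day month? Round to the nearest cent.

dehumidifier: 359.5 W × 6.3 h × 30 d = 67,946 Wh = 67.95 kWh
LED light strip: 21.2 W × 12.3 h × 30 d = 7,823 Wh = 7.823 kWh
laptop: 31.3 W × 12 h × 30 d = 11,268 Wh = 11.27 kWh
Total energy = 67.95 + 7.823 + 11.27 = 87.04 kWh
Cost = 87.04 kWh × €0.302 = €26.28

€26.28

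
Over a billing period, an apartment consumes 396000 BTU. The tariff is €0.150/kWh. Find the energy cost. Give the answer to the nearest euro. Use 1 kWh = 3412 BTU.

€17

396000 BTU × (0.00029308 kWh/BTU) = 116.1 kWh
Cost = 116.1 kWh × €0.150/kWh = €17.41 ≈ €17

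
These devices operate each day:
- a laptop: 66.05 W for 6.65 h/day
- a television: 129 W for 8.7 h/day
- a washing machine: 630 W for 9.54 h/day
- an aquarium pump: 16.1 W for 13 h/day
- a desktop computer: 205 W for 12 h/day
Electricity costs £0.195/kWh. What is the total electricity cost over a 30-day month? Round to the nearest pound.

£60

laptop: 66.05 W × 6.65 h × 30 d = 13,177 Wh = 13.18 kWh
television: 129 W × 8.7 h × 30 d = 33,669 Wh = 33.67 kWh
washing machine: 630 W × 9.54 h × 30 d = 180,306 Wh = 180.3 kWh
aquarium pump: 16.1 W × 13 h × 30 d = 6,279 Wh = 6.279 kWh
desktop computer: 205 W × 12 h × 30 d = 73,800 Wh = 73.8 kWh
Total energy = 13.18 + 33.67 + 180.3 + 6.279 + 73.8 = 307.2 kWh
Cost = 307.2 kWh × £0.195 = £59.91 ≈ £60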